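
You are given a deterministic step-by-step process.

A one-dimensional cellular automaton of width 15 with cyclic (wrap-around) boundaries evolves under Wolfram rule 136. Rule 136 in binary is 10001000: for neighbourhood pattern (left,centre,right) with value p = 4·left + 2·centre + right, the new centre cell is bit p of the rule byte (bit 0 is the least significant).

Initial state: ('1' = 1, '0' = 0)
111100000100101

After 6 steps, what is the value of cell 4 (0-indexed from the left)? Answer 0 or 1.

step 0: 111100000100101
step 1: 111000000000001
step 2: 110000000000001
step 3: 100000000000001
step 4: 000000000000001
step 5: 000000000000000
step 6: 000000000000000

0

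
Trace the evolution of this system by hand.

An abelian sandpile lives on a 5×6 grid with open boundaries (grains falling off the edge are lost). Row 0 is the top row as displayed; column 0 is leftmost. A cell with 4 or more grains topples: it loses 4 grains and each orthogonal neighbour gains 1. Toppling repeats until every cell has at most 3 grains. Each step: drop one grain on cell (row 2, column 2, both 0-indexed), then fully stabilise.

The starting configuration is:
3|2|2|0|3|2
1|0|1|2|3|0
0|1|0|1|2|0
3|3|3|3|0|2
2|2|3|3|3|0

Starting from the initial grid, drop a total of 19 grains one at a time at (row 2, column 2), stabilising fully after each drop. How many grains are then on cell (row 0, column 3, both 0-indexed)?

gen 0: 3|2|2|0|3|2
1|0|1|2|3|0
0|1|0|1|2|0
3|3|3|3|0|2
2|2|3|3|3|0
gen 1: 3|2|2|0|3|2
1|0|1|2|3|0
0|1|1|1|2|0
3|3|3|3|0|2
2|2|3|3|3|0
gen 2: 3|2|2|0|3|2
1|0|1|2|3|0
0|1|2|1|2|0
3|3|3|3|0|2
2|2|3|3|3|0
gen 3: 3|2|2|0|3|2
1|0|1|2|3|0
0|1|3|1|2|0
3|3|3|3|0|2
2|2|3|3|3|0
gen 4: 3|2|2|0|3|2
1|0|2|2|3|0
1|3|1|3|2|0
1|2|3|1|2|2
0|1|2|2|0|1
gen 5: 3|2|2|0|3|2
1|0|2|2|3|0
1|3|2|3|2|0
1|2|3|1|2|2
0|1|2|2|0|1
gen 6: 3|2|2|0|3|2
1|0|2|2|3|0
1|3|3|3|2|0
1|2|3|1|2|2
0|1|2|2|0|1
gen 7: 3|2|2|0|3|2
1|1|3|3|3|0
2|1|3|0|3|0
2|0|1|3|2|2
0|2|3|2|0|1
gen 8: 3|2|3|2|0|3
1|2|1|1|2|1
2|2|1|3|0|1
2|0|2|3|3|2
0|2|3|2|0|1
gen 9: 3|2|3|2|0|3
1|2|1|1|2|1
2|2|2|3|0|1
2|0|2|3|3|2
0|2|3|2|0|1
gen 10: 3|2|3|2|0|3
1|2|1|1|2|1
2|2|3|3|0|1
2|0|2|3|3|2
0|2|3|2|0|1
gen 11: 3|2|3|2|0|3
1|2|2|2|2|1
2|3|2|1|2|1
2|1|1|3|0|3
0|3|1|0|2|1
gen 12: 3|2|3|2|0|3
1|2|2|2|2|1
2|3|3|1|2|1
2|1|1|3|0|3
0|3|1|0|2|1
gen 13: 3|2|3|2|0|3
1|3|3|2|2|1
3|0|1|2|2|1
2|2|2|3|0|3
0|3|1|0|2|1
gen 14: 3|2|3|2|0|3
1|3|3|2|2|1
3|0|2|2|2|1
2|2|2|3|0|3
0|3|1|0|2|1
gen 15: 3|2|3|2|0|3
1|3|3|2|2|1
3|0|3|2|2|1
2|2|2|3|0|3
0|3|1|0|2|1
gen 16: 0|1|1|3|0|3
3|1|2|3|2|1
3|2|1|3|2|1
2|2|3|3|0|3
0|3|1|0|2|1
gen 17: 0|1|1|3|0|3
3|1|2|3|2|1
3|2|2|3|2|1
2|2|3|3|0|3
0|3|1|0|2|1
gen 18: 0|1|1|3|0|3
3|1|2|3|2|1
3|2|3|3|2|1
2|2|3|3|0|3
0|3|1|0|2|1
gen 19: 0|1|3|0|1|3
3|2|0|2|3|1
3|3|3|2|3|1
2|3|1|1|1|3
0|3|2|1|2|1

0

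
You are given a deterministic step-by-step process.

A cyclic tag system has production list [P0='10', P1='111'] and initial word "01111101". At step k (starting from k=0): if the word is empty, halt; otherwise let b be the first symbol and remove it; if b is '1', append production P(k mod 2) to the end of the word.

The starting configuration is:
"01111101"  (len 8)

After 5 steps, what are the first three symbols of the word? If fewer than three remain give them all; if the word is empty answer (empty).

101

step 0: "01111101"  (len 8)
step 1: "1111101"  (len 7)
step 2: "111101111"  (len 9)
step 3: "1110111110"  (len 10)
step 4: "110111110111"  (len 12)
step 5: "1011111011110"  (len 13)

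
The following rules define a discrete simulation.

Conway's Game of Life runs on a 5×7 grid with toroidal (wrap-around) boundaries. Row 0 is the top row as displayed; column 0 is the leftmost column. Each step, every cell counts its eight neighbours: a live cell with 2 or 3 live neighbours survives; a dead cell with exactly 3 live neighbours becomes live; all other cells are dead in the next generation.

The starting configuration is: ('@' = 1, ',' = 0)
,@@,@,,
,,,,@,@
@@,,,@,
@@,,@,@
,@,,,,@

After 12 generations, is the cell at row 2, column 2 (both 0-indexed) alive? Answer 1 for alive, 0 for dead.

1

0) ,@@,@,,
,,,,@,@
@@,,,@,
@@,,@,@
,@,,,,@
1) ,@@@,,,
,,@@@,@
,@,,@,,
,,@,,,,
,,,@,,@
2) @@,,,@,
@,,,@@,
,@,,@@,
,,@@,,,
,@,@,,,
3) @@@,,@,
@,,,,,,
,@@,,@@
,@,@,,,
@@,@@,,
4) ,,@@@,,
,,,,,@,
,@@,,,@
,,,@,@@
,,,@@,@
5) ,,@,,,,
,@,,@@,
@,@,@,@
,,,@,,@
,,,,,,@
6) ,,,,,@,
@@@,@@@
@@@,@,@
,,,@,,@
,,,,,,,
7) @@,,@@,
,,@,@,,
,,,,@,,
,@@@,@@
,,,,,,,
8) ,@,@@@,
,@,,@,,
,@,,@,,
,,@@@@,
,,,@,,,
9) ,,,@,@,
@@,,,,,
,@,,,,,
,,@,,@,
,,,,,,,
10) ,,,,,,,
@@@,,,,
@@@,,,,
,,,,,,,
,,,,@,,
11) ,@,,,,,
@,@,,,,
@,@,,,,
,@,,,,,
,,,,,,,
12) ,@,,,,,
@,@,,,,
@,@,,,,
,@,,,,,
,,,,,,,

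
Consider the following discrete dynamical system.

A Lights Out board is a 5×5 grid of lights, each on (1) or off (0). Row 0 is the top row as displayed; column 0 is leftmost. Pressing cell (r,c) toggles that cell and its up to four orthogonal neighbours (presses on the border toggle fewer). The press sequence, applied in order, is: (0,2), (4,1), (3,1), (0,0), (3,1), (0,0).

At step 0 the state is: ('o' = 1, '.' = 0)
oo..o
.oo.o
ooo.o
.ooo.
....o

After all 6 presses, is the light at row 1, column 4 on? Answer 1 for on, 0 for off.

0) oo..o
.oo.o
ooo.o
.ooo.
....o
1) o.ooo
.o..o
ooo.o
.ooo.
....o
2) o.ooo
.o..o
ooo.o
..oo.
ooo.o
3) o.ooo
.o..o
o.o.o
oo.o.
o.o.o
4) .oooo
oo..o
o.o.o
oo.o.
o.o.o
5) .oooo
oo..o
ooo.o
..oo.
ooo.o
6) o.ooo
.o..o
ooo.o
..oo.
ooo.o

1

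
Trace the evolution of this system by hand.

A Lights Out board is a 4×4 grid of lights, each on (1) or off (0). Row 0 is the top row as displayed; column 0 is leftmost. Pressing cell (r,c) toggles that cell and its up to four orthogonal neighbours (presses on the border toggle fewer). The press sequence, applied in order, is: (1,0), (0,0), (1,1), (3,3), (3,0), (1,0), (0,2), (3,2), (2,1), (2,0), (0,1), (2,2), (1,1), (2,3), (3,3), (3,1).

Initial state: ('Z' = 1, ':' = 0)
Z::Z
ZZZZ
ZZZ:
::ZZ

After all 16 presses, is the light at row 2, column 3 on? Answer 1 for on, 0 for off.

0

k=0  Z::Z
ZZZZ
ZZZ:
::ZZ
k=1  :::Z
::ZZ
:ZZ:
::ZZ
k=2  ZZ:Z
Z:ZZ
:ZZ:
::ZZ
k=3  Z::Z
:Z:Z
::Z:
::ZZ
k=4  Z::Z
:Z:Z
::ZZ
::::
k=5  Z::Z
:Z:Z
Z:ZZ
ZZ::
k=6  :::Z
Z::Z
::ZZ
ZZ::
k=7  :ZZ:
Z:ZZ
::ZZ
ZZ::
k=8  :ZZ:
Z:ZZ
:::Z
Z:ZZ
k=9  :ZZ:
ZZZZ
ZZZZ
ZZZZ
k=10  :ZZ:
:ZZZ
::ZZ
:ZZZ
k=11  Z:::
::ZZ
::ZZ
:ZZZ
k=12  Z:::
:::Z
:Z::
:Z:Z
k=13  ZZ::
ZZZZ
::::
:Z:Z
k=14  ZZ::
ZZZ:
::ZZ
:Z::
k=15  ZZ::
ZZZ:
::Z:
:ZZZ
k=16  ZZ::
ZZZ:
:ZZ:
Z::Z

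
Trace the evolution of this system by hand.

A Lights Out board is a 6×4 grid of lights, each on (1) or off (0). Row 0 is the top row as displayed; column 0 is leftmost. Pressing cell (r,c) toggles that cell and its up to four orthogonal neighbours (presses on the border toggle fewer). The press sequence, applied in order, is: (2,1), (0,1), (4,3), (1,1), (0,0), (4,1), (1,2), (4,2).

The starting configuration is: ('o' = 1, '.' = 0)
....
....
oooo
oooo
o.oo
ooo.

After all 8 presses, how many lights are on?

10

step 0: ....
....
oooo
oooo
o.oo
ooo.
step 1: ....
.o..
...o
o.oo
o.oo
ooo.
step 2: ooo.
....
...o
o.oo
o.oo
ooo.
step 3: ooo.
....
...o
o.o.
o...
oooo
step 4: o.o.
ooo.
.o.o
o.o.
o...
oooo
step 5: .oo.
.oo.
.o.o
o.o.
o...
oooo
step 6: .oo.
.oo.
.o.o
ooo.
.oo.
o.oo
step 7: .o..
...o
.ooo
ooo.
.oo.
o.oo
step 8: .o..
...o
.ooo
oo..
...o
o..o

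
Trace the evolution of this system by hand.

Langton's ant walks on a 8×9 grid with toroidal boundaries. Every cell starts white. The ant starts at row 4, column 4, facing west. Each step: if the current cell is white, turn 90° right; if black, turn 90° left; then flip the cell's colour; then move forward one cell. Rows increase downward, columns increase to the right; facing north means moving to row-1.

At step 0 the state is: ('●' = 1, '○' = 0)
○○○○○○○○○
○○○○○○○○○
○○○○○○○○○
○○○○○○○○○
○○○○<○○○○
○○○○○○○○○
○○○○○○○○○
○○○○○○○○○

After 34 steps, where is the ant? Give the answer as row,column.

0) ○○○○○○○○○
○○○○○○○○○
○○○○○○○○○
○○○○○○○○○
○○○○<○○○○
○○○○○○○○○
○○○○○○○○○
○○○○○○○○○
1) ○○○○○○○○○
○○○○○○○○○
○○○○○○○○○
○○○○^○○○○
○○○○●○○○○
○○○○○○○○○
○○○○○○○○○
○○○○○○○○○
2) ○○○○○○○○○
○○○○○○○○○
○○○○○○○○○
○○○○●>○○○
○○○○●○○○○
○○○○○○○○○
○○○○○○○○○
○○○○○○○○○
3) ○○○○○○○○○
○○○○○○○○○
○○○○○○○○○
○○○○●●○○○
○○○○●v○○○
○○○○○○○○○
○○○○○○○○○
○○○○○○○○○
4) ○○○○○○○○○
○○○○○○○○○
○○○○○○○○○
○○○○●●○○○
○○○○<●○○○
○○○○○○○○○
○○○○○○○○○
○○○○○○○○○
5) ○○○○○○○○○
○○○○○○○○○
○○○○○○○○○
○○○○●●○○○
○○○○○●○○○
○○○○v○○○○
○○○○○○○○○
○○○○○○○○○
6) ○○○○○○○○○
○○○○○○○○○
○○○○○○○○○
○○○○●●○○○
○○○○○●○○○
○○○<●○○○○
○○○○○○○○○
○○○○○○○○○
7) ○○○○○○○○○
○○○○○○○○○
○○○○○○○○○
○○○○●●○○○
○○○^○●○○○
○○○●●○○○○
○○○○○○○○○
○○○○○○○○○
8) ○○○○○○○○○
○○○○○○○○○
○○○○○○○○○
○○○○●●○○○
○○○●>●○○○
○○○●●○○○○
○○○○○○○○○
○○○○○○○○○
9) ○○○○○○○○○
○○○○○○○○○
○○○○○○○○○
○○○○●●○○○
○○○●●●○○○
○○○●v○○○○
○○○○○○○○○
○○○○○○○○○
10) ○○○○○○○○○
○○○○○○○○○
○○○○○○○○○
○○○○●●○○○
○○○●●●○○○
○○○●○>○○○
○○○○○○○○○
○○○○○○○○○
11) ○○○○○○○○○
○○○○○○○○○
○○○○○○○○○
○○○○●●○○○
○○○●●●○○○
○○○●○●○○○
○○○○○v○○○
○○○○○○○○○
12) ○○○○○○○○○
○○○○○○○○○
○○○○○○○○○
○○○○●●○○○
○○○●●●○○○
○○○●○●○○○
○○○○<●○○○
○○○○○○○○○
13) ○○○○○○○○○
○○○○○○○○○
○○○○○○○○○
○○○○●●○○○
○○○●●●○○○
○○○●^●○○○
○○○○●●○○○
○○○○○○○○○
14) ○○○○○○○○○
○○○○○○○○○
○○○○○○○○○
○○○○●●○○○
○○○●●●○○○
○○○●●>○○○
○○○○●●○○○
○○○○○○○○○
15) ○○○○○○○○○
○○○○○○○○○
○○○○○○○○○
○○○○●●○○○
○○○●●^○○○
○○○●●○○○○
○○○○●●○○○
○○○○○○○○○
16) ○○○○○○○○○
○○○○○○○○○
○○○○○○○○○
○○○○●●○○○
○○○●<○○○○
○○○●●○○○○
○○○○●●○○○
○○○○○○○○○
17) ○○○○○○○○○
○○○○○○○○○
○○○○○○○○○
○○○○●●○○○
○○○●○○○○○
○○○●v○○○○
○○○○●●○○○
○○○○○○○○○
18) ○○○○○○○○○
○○○○○○○○○
○○○○○○○○○
○○○○●●○○○
○○○●○○○○○
○○○●○>○○○
○○○○●●○○○
○○○○○○○○○
19) ○○○○○○○○○
○○○○○○○○○
○○○○○○○○○
○○○○●●○○○
○○○●○○○○○
○○○●○●○○○
○○○○●v○○○
○○○○○○○○○
20) ○○○○○○○○○
○○○○○○○○○
○○○○○○○○○
○○○○●●○○○
○○○●○○○○○
○○○●○●○○○
○○○○●○>○○
○○○○○○○○○
21) ○○○○○○○○○
○○○○○○○○○
○○○○○○○○○
○○○○●●○○○
○○○●○○○○○
○○○●○●○○○
○○○○●○●○○
○○○○○○v○○
22) ○○○○○○○○○
○○○○○○○○○
○○○○○○○○○
○○○○●●○○○
○○○●○○○○○
○○○●○●○○○
○○○○●○●○○
○○○○○<●○○
23) ○○○○○○○○○
○○○○○○○○○
○○○○○○○○○
○○○○●●○○○
○○○●○○○○○
○○○●○●○○○
○○○○●^●○○
○○○○○●●○○
24) ○○○○○○○○○
○○○○○○○○○
○○○○○○○○○
○○○○●●○○○
○○○●○○○○○
○○○●○●○○○
○○○○●●>○○
○○○○○●●○○
25) ○○○○○○○○○
○○○○○○○○○
○○○○○○○○○
○○○○●●○○○
○○○●○○○○○
○○○●○●^○○
○○○○●●○○○
○○○○○●●○○
26) ○○○○○○○○○
○○○○○○○○○
○○○○○○○○○
○○○○●●○○○
○○○●○○○○○
○○○●○●●>○
○○○○●●○○○
○○○○○●●○○
27) ○○○○○○○○○
○○○○○○○○○
○○○○○○○○○
○○○○●●○○○
○○○●○○○○○
○○○●○●●●○
○○○○●●○v○
○○○○○●●○○
28) ○○○○○○○○○
○○○○○○○○○
○○○○○○○○○
○○○○●●○○○
○○○●○○○○○
○○○●○●●●○
○○○○●●<●○
○○○○○●●○○
29) ○○○○○○○○○
○○○○○○○○○
○○○○○○○○○
○○○○●●○○○
○○○●○○○○○
○○○●○●^●○
○○○○●●●●○
○○○○○●●○○
30) ○○○○○○○○○
○○○○○○○○○
○○○○○○○○○
○○○○●●○○○
○○○●○○○○○
○○○●○<○●○
○○○○●●●●○
○○○○○●●○○
31) ○○○○○○○○○
○○○○○○○○○
○○○○○○○○○
○○○○●●○○○
○○○●○○○○○
○○○●○○○●○
○○○○●v●●○
○○○○○●●○○
32) ○○○○○○○○○
○○○○○○○○○
○○○○○○○○○
○○○○●●○○○
○○○●○○○○○
○○○●○○○●○
○○○○●○>●○
○○○○○●●○○
33) ○○○○○○○○○
○○○○○○○○○
○○○○○○○○○
○○○○●●○○○
○○○●○○○○○
○○○●○○^●○
○○○○●○○●○
○○○○○●●○○
34) ○○○○○○○○○
○○○○○○○○○
○○○○○○○○○
○○○○●●○○○
○○○●○○○○○
○○○●○○●>○
○○○○●○○●○
○○○○○●●○○

5,7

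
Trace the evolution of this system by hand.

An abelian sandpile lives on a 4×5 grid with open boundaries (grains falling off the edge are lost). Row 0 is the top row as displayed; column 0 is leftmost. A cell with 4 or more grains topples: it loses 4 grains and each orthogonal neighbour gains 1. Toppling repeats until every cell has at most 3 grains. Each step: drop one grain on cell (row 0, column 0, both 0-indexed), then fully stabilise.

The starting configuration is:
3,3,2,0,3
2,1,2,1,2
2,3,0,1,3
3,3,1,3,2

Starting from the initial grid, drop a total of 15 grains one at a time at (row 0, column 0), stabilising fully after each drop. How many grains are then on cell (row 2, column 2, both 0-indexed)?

t=0: 3,3,2,0,3
2,1,2,1,2
2,3,0,1,3
3,3,1,3,2
t=1: 1,0,3,0,3
3,2,2,1,2
2,3,0,1,3
3,3,1,3,2
t=2: 2,0,3,0,3
3,2,2,1,2
2,3,0,1,3
3,3,1,3,2
t=3: 3,0,3,0,3
3,2,2,1,2
2,3,0,1,3
3,3,1,3,2
t=4: 1,1,3,0,3
0,3,2,1,2
3,3,0,1,3
3,3,1,3,2
t=5: 2,1,3,0,3
0,3,2,1,2
3,3,0,1,3
3,3,1,3,2
t=6: 3,1,3,0,3
0,3,2,1,2
3,3,0,1,3
3,3,1,3,2
t=7: 0,2,3,0,3
1,3,2,1,2
3,3,0,1,3
3,3,1,3,2
t=8: 1,2,3,0,3
1,3,2,1,2
3,3,0,1,3
3,3,1,3,2
t=9: 2,2,3,0,3
1,3,2,1,2
3,3,0,1,3
3,3,1,3,2
t=10: 3,2,3,0,3
1,3,2,1,2
3,3,0,1,3
3,3,1,3,2
t=11: 0,3,3,0,3
2,3,2,1,2
3,3,0,1,3
3,3,1,3,2
t=12: 1,3,3,0,3
2,3,2,1,2
3,3,0,1,3
3,3,1,3,2
t=13: 2,3,3,0,3
2,3,2,1,2
3,3,0,1,3
3,3,1,3,2
t=14: 3,3,3,0,3
2,3,2,1,2
3,3,0,1,3
3,3,1,3,2
t=15: 2,2,1,1,3
1,3,0,2,2
2,2,2,1,3
1,1,2,3,2

2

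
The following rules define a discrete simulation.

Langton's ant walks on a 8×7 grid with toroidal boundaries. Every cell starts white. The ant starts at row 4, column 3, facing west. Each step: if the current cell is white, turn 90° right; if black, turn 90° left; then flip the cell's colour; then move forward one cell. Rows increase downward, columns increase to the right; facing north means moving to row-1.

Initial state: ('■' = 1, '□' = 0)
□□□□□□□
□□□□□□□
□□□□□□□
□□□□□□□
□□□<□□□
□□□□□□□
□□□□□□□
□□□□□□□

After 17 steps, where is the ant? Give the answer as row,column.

gen 0: □□□□□□□
□□□□□□□
□□□□□□□
□□□□□□□
□□□<□□□
□□□□□□□
□□□□□□□
□□□□□□□
gen 1: □□□□□□□
□□□□□□□
□□□□□□□
□□□^□□□
□□□■□□□
□□□□□□□
□□□□□□□
□□□□□□□
gen 2: □□□□□□□
□□□□□□□
□□□□□□□
□□□■>□□
□□□■□□□
□□□□□□□
□□□□□□□
□□□□□□□
gen 3: □□□□□□□
□□□□□□□
□□□□□□□
□□□■■□□
□□□■v□□
□□□□□□□
□□□□□□□
□□□□□□□
gen 4: □□□□□□□
□□□□□□□
□□□□□□□
□□□■■□□
□□□<■□□
□□□□□□□
□□□□□□□
□□□□□□□
gen 5: □□□□□□□
□□□□□□□
□□□□□□□
□□□■■□□
□□□□■□□
□□□v□□□
□□□□□□□
□□□□□□□
gen 6: □□□□□□□
□□□□□□□
□□□□□□□
□□□■■□□
□□□□■□□
□□<■□□□
□□□□□□□
□□□□□□□
gen 7: □□□□□□□
□□□□□□□
□□□□□□□
□□□■■□□
□□^□■□□
□□■■□□□
□□□□□□□
□□□□□□□
gen 8: □□□□□□□
□□□□□□□
□□□□□□□
□□□■■□□
□□■>■□□
□□■■□□□
□□□□□□□
□□□□□□□
gen 9: □□□□□□□
□□□□□□□
□□□□□□□
□□□■■□□
□□■■■□□
□□■v□□□
□□□□□□□
□□□□□□□
gen 10: □□□□□□□
□□□□□□□
□□□□□□□
□□□■■□□
□□■■■□□
□□■□>□□
□□□□□□□
□□□□□□□
gen 11: □□□□□□□
□□□□□□□
□□□□□□□
□□□■■□□
□□■■■□□
□□■□■□□
□□□□v□□
□□□□□□□
gen 12: □□□□□□□
□□□□□□□
□□□□□□□
□□□■■□□
□□■■■□□
□□■□■□□
□□□<■□□
□□□□□□□
gen 13: □□□□□□□
□□□□□□□
□□□□□□□
□□□■■□□
□□■■■□□
□□■^■□□
□□□■■□□
□□□□□□□
gen 14: □□□□□□□
□□□□□□□
□□□□□□□
□□□■■□□
□□■■■□□
□□■■>□□
□□□■■□□
□□□□□□□
gen 15: □□□□□□□
□□□□□□□
□□□□□□□
□□□■■□□
□□■■^□□
□□■■□□□
□□□■■□□
□□□□□□□
gen 16: □□□□□□□
□□□□□□□
□□□□□□□
□□□■■□□
□□■<□□□
□□■■□□□
□□□■■□□
□□□□□□□
gen 17: □□□□□□□
□□□□□□□
□□□□□□□
□□□■■□□
□□■□□□□
□□■v□□□
□□□■■□□
□□□□□□□

5,3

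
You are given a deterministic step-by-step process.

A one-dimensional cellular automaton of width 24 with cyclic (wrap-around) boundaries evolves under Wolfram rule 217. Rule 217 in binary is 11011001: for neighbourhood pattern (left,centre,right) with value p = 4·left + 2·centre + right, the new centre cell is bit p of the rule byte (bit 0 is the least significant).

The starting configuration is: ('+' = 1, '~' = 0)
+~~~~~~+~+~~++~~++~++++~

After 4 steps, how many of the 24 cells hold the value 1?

20

gen 0: +~~~~~~+~+~~++~~++~++++~
gen 1: ~+++++~~~~+~+++~++~++++~
gen 2: ~++++++++~~~+++~++~+++++
gen 3: ~++++++++++~+++~++~+++++
gen 4: ~++++++++++~+++~++~+++++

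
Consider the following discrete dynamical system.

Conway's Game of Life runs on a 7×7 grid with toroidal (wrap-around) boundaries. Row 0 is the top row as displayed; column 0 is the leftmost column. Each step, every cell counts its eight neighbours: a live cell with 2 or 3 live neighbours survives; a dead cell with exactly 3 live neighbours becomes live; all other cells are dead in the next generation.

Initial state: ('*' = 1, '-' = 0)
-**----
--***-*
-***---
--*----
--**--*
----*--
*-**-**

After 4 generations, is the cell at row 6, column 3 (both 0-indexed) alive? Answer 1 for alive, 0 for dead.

gen 0: -**----
--***-*
-***---
--*----
--**--*
----*--
*-**-**
gen 1: -------
*---*--
-*--*--
-------
--**---
**--*--
*-*****
gen 2: **-----
-------
-------
--**---
-***---
*------
*-*****
gen 3: ******-
-------
-------
-*-*---
-*-*---
*----*-
--****-
gen 4: -*---**
-****--
-------
-------
**--*--
-*---**
*------

0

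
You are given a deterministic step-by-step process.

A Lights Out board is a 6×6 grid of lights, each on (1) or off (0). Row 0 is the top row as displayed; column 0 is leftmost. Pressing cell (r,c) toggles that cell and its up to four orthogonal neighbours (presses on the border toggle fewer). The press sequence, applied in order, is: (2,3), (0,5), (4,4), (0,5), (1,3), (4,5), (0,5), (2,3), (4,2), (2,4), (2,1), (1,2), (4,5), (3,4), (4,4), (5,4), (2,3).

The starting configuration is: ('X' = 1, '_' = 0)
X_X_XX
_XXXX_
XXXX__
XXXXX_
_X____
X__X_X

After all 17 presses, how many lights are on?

[0] X_X_XX
_XXXX_
XXXX__
XXXXX_
_X____
X__X_X
[1] X_X_XX
_XX_X_
XX__X_
XXX_X_
_X____
X__X_X
[2] X_X___
_XX_XX
XX__X_
XXX_X_
_X____
X__X_X
[3] X_X___
_XX_XX
XX__X_
XXX___
_X_XXX
X__XXX
[4] X_X_XX
_XX_X_
XX__X_
XXX___
_X_XXX
X__XXX
[5] X_XXXX
_X_X__
XX_XX_
XXX___
_X_XXX
X__XXX
[6] X_XXXX
_X_X__
XX_XX_
XXX__X
_X_X__
X__XX_
[7] X_XX__
_X_X_X
XX_XX_
XXX__X
_X_X__
X__XX_
[8] X_XX__
_X___X
XXX___
XXXX_X
_X_X__
X__XX_
[9] X_XX__
_X___X
XXX___
XX_X_X
__X___
X_XXX_
[10] X_XX__
_X__XX
XXXXXX
XX_XXX
__X___
X_XXX_
[11] X_XX__
____XX
___XXX
X__XXX
__X___
X_XXX_
[12] X__X__
_XXXXX
__XXXX
X__XXX
__X___
X_XXX_
[13] X__X__
_XXXXX
__XXXX
X__XX_
__X_XX
X_XXXX
[14] X__X__
_XXXXX
__XX_X
X____X
__X__X
X_XXXX
[15] X__X__
_XXXXX
__XX_X
X___XX
__XXX_
X_XX_X
[16] X__X__
_XXXXX
__XX_X
X___XX
__XX__
X_X_X_
[17] X__X__
_XX_XX
____XX
X__XXX
__XX__
X_X_X_

17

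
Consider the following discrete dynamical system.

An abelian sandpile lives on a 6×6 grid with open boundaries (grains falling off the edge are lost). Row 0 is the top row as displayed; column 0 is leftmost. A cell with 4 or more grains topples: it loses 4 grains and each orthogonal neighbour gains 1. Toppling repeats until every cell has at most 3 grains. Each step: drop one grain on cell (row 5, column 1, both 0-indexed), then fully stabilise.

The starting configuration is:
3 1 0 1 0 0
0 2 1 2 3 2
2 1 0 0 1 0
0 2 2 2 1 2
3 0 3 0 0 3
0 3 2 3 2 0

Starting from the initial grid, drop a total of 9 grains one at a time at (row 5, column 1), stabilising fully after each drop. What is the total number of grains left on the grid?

0) 3 1 0 1 0 0
0 2 1 2 3 2
2 1 0 0 1 0
0 2 2 2 1 2
3 0 3 0 0 3
0 3 2 3 2 0
1) 3 1 0 1 0 0
0 2 1 2 3 2
2 1 0 0 1 0
0 2 2 2 1 2
3 1 3 0 0 3
1 0 3 3 2 0
2) 3 1 0 1 0 0
0 2 1 2 3 2
2 1 0 0 1 0
0 2 2 2 1 2
3 1 3 0 0 3
1 1 3 3 2 0
3) 3 1 0 1 0 0
0 2 1 2 3 2
2 1 0 0 1 0
0 2 2 2 1 2
3 1 3 0 0 3
1 2 3 3 2 0
4) 3 1 0 1 0 0
0 2 1 2 3 2
2 1 0 0 1 0
0 2 2 2 1 2
3 1 3 0 0 3
1 3 3 3 2 0
5) 3 1 0 1 0 0
0 2 1 2 3 2
2 1 0 0 1 0
0 2 3 2 1 2
3 3 0 2 0 3
2 1 2 0 3 0
6) 3 1 0 1 0 0
0 2 1 2 3 2
2 1 0 0 1 0
0 2 3 2 1 2
3 3 0 2 0 3
2 2 2 0 3 0
7) 3 1 0 1 0 0
0 2 1 2 3 2
2 1 0 0 1 0
0 2 3 2 1 2
3 3 0 2 0 3
2 3 2 0 3 0
8) 3 1 0 1 0 0
0 2 1 2 3 2
2 1 0 0 1 0
1 3 3 2 1 2
1 1 1 2 0 3
0 2 3 0 3 0
9) 3 1 0 1 0 0
0 2 1 2 3 2
2 1 0 0 1 0
1 3 3 2 1 2
1 1 1 2 0 3
0 3 3 0 3 0

48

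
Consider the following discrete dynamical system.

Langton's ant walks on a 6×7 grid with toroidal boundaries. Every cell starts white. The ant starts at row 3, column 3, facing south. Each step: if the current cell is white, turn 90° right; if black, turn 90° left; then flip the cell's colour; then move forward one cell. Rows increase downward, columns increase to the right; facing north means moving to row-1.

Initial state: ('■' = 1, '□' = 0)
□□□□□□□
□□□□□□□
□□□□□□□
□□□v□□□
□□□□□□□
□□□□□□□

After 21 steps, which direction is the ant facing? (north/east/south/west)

east

k=0  □□□□□□□
□□□□□□□
□□□□□□□
□□□v□□□
□□□□□□□
□□□□□□□
k=1  □□□□□□□
□□□□□□□
□□□□□□□
□□<■□□□
□□□□□□□
□□□□□□□
k=2  □□□□□□□
□□□□□□□
□□^□□□□
□□■■□□□
□□□□□□□
□□□□□□□
k=3  □□□□□□□
□□□□□□□
□□■>□□□
□□■■□□□
□□□□□□□
□□□□□□□
k=4  □□□□□□□
□□□□□□□
□□■■□□□
□□■v□□□
□□□□□□□
□□□□□□□
k=5  □□□□□□□
□□□□□□□
□□■■□□□
□□■□>□□
□□□□□□□
□□□□□□□
k=6  □□□□□□□
□□□□□□□
□□■■□□□
□□■□■□□
□□□□v□□
□□□□□□□
k=7  □□□□□□□
□□□□□□□
□□■■□□□
□□■□■□□
□□□<■□□
□□□□□□□
k=8  □□□□□□□
□□□□□□□
□□■■□□□
□□■^■□□
□□□■■□□
□□□□□□□
k=9  □□□□□□□
□□□□□□□
□□■■□□□
□□■■>□□
□□□■■□□
□□□□□□□
k=10  □□□□□□□
□□□□□□□
□□■■^□□
□□■■□□□
□□□■■□□
□□□□□□□
k=11  □□□□□□□
□□□□□□□
□□■■■>□
□□■■□□□
□□□■■□□
□□□□□□□
k=12  □□□□□□□
□□□□□□□
□□■■■■□
□□■■□v□
□□□■■□□
□□□□□□□
k=13  □□□□□□□
□□□□□□□
□□■■■■□
□□■■<■□
□□□■■□□
□□□□□□□
k=14  □□□□□□□
□□□□□□□
□□■■^■□
□□■■■■□
□□□■■□□
□□□□□□□
k=15  □□□□□□□
□□□□□□□
□□■<□■□
□□■■■■□
□□□■■□□
□□□□□□□
k=16  □□□□□□□
□□□□□□□
□□■□□■□
□□■v■■□
□□□■■□□
□□□□□□□
k=17  □□□□□□□
□□□□□□□
□□■□□■□
□□■□>■□
□□□■■□□
□□□□□□□
k=18  □□□□□□□
□□□□□□□
□□■□^■□
□□■□□■□
□□□■■□□
□□□□□□□
k=19  □□□□□□□
□□□□□□□
□□■□■>□
□□■□□■□
□□□■■□□
□□□□□□□
k=20  □□□□□□□
□□□□□^□
□□■□■□□
□□■□□■□
□□□■■□□
□□□□□□□
k=21  □□□□□□□
□□□□□■>
□□■□■□□
□□■□□■□
□□□■■□□
□□□□□□□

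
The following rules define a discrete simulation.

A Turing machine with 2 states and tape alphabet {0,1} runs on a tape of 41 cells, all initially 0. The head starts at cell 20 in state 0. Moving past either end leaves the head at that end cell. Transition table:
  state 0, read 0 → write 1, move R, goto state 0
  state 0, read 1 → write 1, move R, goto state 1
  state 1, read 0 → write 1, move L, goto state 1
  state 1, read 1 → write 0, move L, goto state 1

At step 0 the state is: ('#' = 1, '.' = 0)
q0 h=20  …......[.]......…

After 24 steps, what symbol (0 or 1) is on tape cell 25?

0) q0 h=20  …......[.]......…
1) q0 h=21  ….....#[.]......…
2) q0 h=22  …....##[.]......…
3) q0 h=23  …...###[.]......…
4) q0 h=24  …..####[.]......…
5) q0 h=25  ….#####[.]......…
6) q0 h=26  …######[.]......…
7) q0 h=27  …######[.]......…
8) q0 h=28  …######[.]......…
9) q0 h=29  …######[.]......…
10) q0 h=30  …######[.]......…
11) q0 h=31  …######[.]......…
12) q0 h=32  …######[.]......…
13) q0 h=33  …######[.]......…
14) q0 h=34  …######[.]......|
15) q0 h=35  …######[.].....|
16) q0 h=36  …######[.]....|
17) q0 h=37  …######[.]...|
18) q0 h=38  …######[.]..|
19) q0 h=39  …######[.].|
20) q0 h=40  …######[.]|
21) q0 h=40  …######[#]|
22) q1 h=40  …######[#]|
23) q1 h=39  …######[#].|
24) q1 h=38  …######[#]..|

1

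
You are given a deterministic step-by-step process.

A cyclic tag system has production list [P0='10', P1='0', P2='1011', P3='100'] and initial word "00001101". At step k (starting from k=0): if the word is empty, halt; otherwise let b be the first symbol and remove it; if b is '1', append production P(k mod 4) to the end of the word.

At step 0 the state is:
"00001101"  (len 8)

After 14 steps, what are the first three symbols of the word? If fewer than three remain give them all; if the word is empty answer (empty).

0) "00001101"  (len 8)
1) "0001101"  (len 7)
2) "001101"  (len 6)
3) "01101"  (len 5)
4) "1101"  (len 4)
5) "10110"  (len 5)
6) "01100"  (len 5)
7) "1100"  (len 4)
8) "100100"  (len 6)
9) "0010010"  (len 7)
10) "010010"  (len 6)
11) "10010"  (len 5)
12) "0010100"  (len 7)
13) "010100"  (len 6)
14) "10100"  (len 5)

101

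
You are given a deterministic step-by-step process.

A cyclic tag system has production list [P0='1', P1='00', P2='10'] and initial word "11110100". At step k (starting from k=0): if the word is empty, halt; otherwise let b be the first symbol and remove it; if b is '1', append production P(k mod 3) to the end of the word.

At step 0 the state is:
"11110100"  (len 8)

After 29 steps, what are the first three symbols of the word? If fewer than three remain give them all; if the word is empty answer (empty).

10

t=0: "11110100"  (len 8)
t=1: "11101001"  (len 8)
t=2: "110100100"  (len 9)
t=3: "1010010010"  (len 10)
t=4: "0100100101"  (len 10)
t=5: "100100101"  (len 9)
t=6: "0010010110"  (len 10)
t=7: "010010110"  (len 9)
t=8: "10010110"  (len 8)
t=9: "001011010"  (len 9)
t=10: "01011010"  (len 8)
t=11: "1011010"  (len 7)
t=12: "01101010"  (len 8)
t=13: "1101010"  (len 7)
t=14: "10101000"  (len 8)
t=15: "010100010"  (len 9)
t=16: "10100010"  (len 8)
t=17: "010001000"  (len 9)
t=18: "10001000"  (len 8)
t=19: "00010001"  (len 8)
t=20: "0010001"  (len 7)
t=21: "010001"  (len 6)
t=22: "10001"  (len 5)
t=23: "000100"  (len 6)
t=24: "00100"  (len 5)
t=25: "0100"  (len 4)
t=26: "100"  (len 3)
t=27: "0010"  (len 4)
t=28: "010"  (len 3)
t=29: "10"  (len 2)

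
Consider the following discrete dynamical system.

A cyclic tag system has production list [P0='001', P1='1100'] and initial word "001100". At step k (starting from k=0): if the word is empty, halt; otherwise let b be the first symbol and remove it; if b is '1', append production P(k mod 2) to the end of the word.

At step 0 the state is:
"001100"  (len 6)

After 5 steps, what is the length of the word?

8

k=0  "001100"  (len 6)
k=1  "01100"  (len 5)
k=2  "1100"  (len 4)
k=3  "100001"  (len 6)
k=4  "000011100"  (len 9)
k=5  "00011100"  (len 8)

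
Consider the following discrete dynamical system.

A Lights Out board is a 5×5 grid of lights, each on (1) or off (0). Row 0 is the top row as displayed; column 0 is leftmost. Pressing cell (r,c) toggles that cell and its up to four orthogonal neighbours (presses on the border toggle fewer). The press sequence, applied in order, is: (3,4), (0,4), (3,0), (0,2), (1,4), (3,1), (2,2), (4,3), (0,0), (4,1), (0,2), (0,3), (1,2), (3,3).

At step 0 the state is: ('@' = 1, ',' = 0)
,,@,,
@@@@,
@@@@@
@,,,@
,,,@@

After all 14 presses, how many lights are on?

k=0  ,,@,,
@@@@,
@@@@@
@,,,@
,,,@@
k=1  ,,@,,
@@@@,
@@@@,
@,,@,
,,,@,
k=2  ,,@@@
@@@@@
@@@@,
@,,@,
,,,@,
k=3  ,,@@@
@@@@@
,@@@,
,@,@,
@,,@,
k=4  ,@,,@
@@,@@
,@@@,
,@,@,
@,,@,
k=5  ,@,,,
@@,,,
,@@@@
,@,@,
@,,@,
k=6  ,@,,,
@@,,,
,,@@@
@,@@,
@@,@,
k=7  ,@,,,
@@@,,
,@,,@
@,,@,
@@,@,
k=8  ,@,,,
@@@,,
,@,,@
@,,,,
@@@,@
k=9  @,,,,
,@@,,
,@,,@
@,,,,
@@@,@
k=10  @,,,,
,@@,,
,@,,@
@@,,,
,,,,@
k=11  @@@@,
,@,,,
,@,,@
@@,,,
,,,,@
k=12  @@,,@
,@,@,
,@,,@
@@,,,
,,,,@
k=13  @@@,@
,,@,,
,@@,@
@@,,,
,,,,@
k=14  @@@,@
,,@,,
,@@@@
@@@@@
,,,@@

16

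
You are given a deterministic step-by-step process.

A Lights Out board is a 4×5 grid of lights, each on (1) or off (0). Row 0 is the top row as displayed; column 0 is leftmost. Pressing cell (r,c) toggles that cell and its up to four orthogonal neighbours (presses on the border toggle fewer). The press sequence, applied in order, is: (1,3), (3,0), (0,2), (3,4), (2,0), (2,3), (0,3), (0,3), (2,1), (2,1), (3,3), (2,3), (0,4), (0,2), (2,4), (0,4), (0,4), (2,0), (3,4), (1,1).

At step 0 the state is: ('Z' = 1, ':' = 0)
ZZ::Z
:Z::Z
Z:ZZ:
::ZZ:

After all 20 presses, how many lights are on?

8

0) ZZ::Z
:Z::Z
Z:ZZ:
::ZZ:
1) ZZ:ZZ
:ZZZ:
Z:Z::
::ZZ:
2) ZZ:ZZ
:ZZZ:
::Z::
ZZZZ:
3) Z:Z:Z
:Z:Z:
::Z::
ZZZZ:
4) Z:Z:Z
:Z:Z:
::Z:Z
ZZZ:Z
5) Z:Z:Z
ZZ:Z:
ZZZ:Z
:ZZ:Z
6) Z:Z:Z
ZZ:::
ZZ:Z:
:ZZZZ
7) Z::Z:
ZZ:Z:
ZZ:Z:
:ZZZZ
8) Z:Z:Z
ZZ:::
ZZ:Z:
:ZZZZ
9) Z:Z:Z
Z::::
::ZZ:
::ZZZ
10) Z:Z:Z
ZZ:::
ZZ:Z:
:ZZZZ
11) Z:Z:Z
ZZ:::
ZZ:::
:Z:::
12) Z:Z:Z
ZZ:Z:
ZZZZZ
:Z:Z:
13) Z:ZZ:
ZZ:ZZ
ZZZZZ
:Z:Z:
14) ZZ:::
ZZZZZ
ZZZZZ
:Z:Z:
15) ZZ:::
ZZZZ:
ZZZ::
:Z:ZZ
16) ZZ:ZZ
ZZZZZ
ZZZ::
:Z:ZZ
17) ZZ:::
ZZZZ:
ZZZ::
:Z:ZZ
18) ZZ:::
:ZZZ:
::Z::
ZZ:ZZ
19) ZZ:::
:ZZZ:
::Z:Z
ZZ:::
20) Z::::
Z::Z:
:ZZ:Z
ZZ:::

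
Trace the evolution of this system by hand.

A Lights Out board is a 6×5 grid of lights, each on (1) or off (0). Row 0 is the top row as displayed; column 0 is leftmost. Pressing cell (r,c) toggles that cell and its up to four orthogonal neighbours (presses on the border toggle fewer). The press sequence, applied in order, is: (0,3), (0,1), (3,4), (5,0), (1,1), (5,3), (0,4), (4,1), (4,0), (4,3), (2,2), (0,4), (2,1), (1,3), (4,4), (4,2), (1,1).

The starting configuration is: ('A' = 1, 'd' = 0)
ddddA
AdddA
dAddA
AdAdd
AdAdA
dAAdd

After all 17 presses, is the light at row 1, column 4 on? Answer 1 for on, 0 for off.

gen 0: ddddA
AdddA
dAddA
AdAdd
AdAdA
dAAdd
gen 1: ddAAd
AddAA
dAddA
AdAdd
AdAdA
dAAdd
gen 2: AAdAd
AAdAA
dAddA
AdAdd
AdAdA
dAAdd
gen 3: AAdAd
AAdAA
dAddd
AdAAA
AdAdd
dAAdd
gen 4: AAdAd
AAdAA
dAddd
AdAAA
ddAdd
AdAdd
gen 5: AddAd
ddAAA
ddddd
AdAAA
ddAdd
AdAdd
gen 6: AddAd
ddAAA
ddddd
AdAAA
ddAAd
AddAA
gen 7: AdddA
ddAAd
ddddd
AdAAA
ddAAd
AddAA
gen 8: AdddA
ddAAd
ddddd
AAAAA
AAdAd
AAdAA
gen 9: AdddA
ddAAd
ddddd
dAAAA
dddAd
dAdAA
gen 10: AdddA
ddAAd
ddddd
dAAdA
ddAdA
dAddA
gen 11: AdddA
dddAd
dAAAd
dAddA
ddAdA
dAddA
gen 12: AddAd
dddAA
dAAAd
dAddA
ddAdA
dAddA
gen 13: AddAd
dAdAA
AddAd
ddddA
ddAdA
dAddA
gen 14: Adddd
dAAdd
Adddd
ddddA
ddAdA
dAddA
gen 15: Adddd
dAAdd
Adddd
ddddd
ddAAd
dAddd
gen 16: Adddd
dAAdd
Adddd
ddAdd
dAddd
dAAdd
gen 17: AAddd
Adddd
AAddd
ddAdd
dAddd
dAAdd

0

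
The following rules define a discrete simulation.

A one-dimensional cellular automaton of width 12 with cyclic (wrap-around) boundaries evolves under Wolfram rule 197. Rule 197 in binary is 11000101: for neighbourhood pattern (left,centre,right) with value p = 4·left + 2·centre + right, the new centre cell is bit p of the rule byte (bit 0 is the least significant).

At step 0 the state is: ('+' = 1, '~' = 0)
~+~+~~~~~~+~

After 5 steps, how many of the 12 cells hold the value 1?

t=0: ~+~+~~~~~~+~
t=1: ~+~+~++++~+~
t=2: ~+~+~~+++~+~
t=3: ~+~+~~~++~+~
t=4: ~+~+~+~~+~+~
t=5: ~+~+~+~~+~+~

5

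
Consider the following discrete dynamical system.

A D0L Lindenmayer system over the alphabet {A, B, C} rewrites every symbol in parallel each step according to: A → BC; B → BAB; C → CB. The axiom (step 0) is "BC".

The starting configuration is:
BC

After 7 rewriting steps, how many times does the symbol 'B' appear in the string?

987

[0] BC
[1] BABCB
[2] BABBCBABCBBAB
[3] BABBCBABBABCBBABBCBABCBBABBABBCBAB
[4] BABBCBABBABCBBABBCBABBABBCBABCBBABBABBCBABBABCBBABBCBABCBBABBABBCBABBABBCBABBABCBBABBCBAB
[5] BABBCBABBABCBBABBCBABBABBCBABCBBABBABBCBABBABCBBABBCBABBAB…BABBABBCBABBABCBBABBCBABBABBCBABCBBABBABBCBABBABCBBABBCBAB  (len 233)
[6] BABBCBABBABCBBABBCBABBABBCBABCBBABBABBCBABBABCBBABBCBABBAB…BABBABBCBABBABCBBABBCBABBABBCBABCBBABBABBCBABBABCBBABBCBAB  (len 610)
[7] BABBCBABBABCBBABBCBABBABBCBABCBBABBABBCBABBABCBBABBCBABBAB…BABBABBCBABBABCBBABBCBABBABBCBABCBBABBABBCBABBABCBBABBCBAB  (len 1597)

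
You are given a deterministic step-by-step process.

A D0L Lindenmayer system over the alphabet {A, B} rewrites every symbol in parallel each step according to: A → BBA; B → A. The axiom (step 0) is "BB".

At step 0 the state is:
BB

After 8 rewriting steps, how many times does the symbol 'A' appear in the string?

170

step 0: BB
step 1: AA
step 2: BBABBA
step 3: AABBAAABBA
step 4: BBABBAAABBABBABBAAABBA
step 5: AABBAAABBABBABBAAABBAAABBAAABBABBABBAAABBA
step 6: BBABBAAABBABBABBAAABBAAABBAAABBABBABBAAABBABBABBAAABBABBABBAAABBAAABBAAABBABBABBAAABBA
step 7: AABBAAABBABBABBAAABBAAABBAAABBABBABBAAABBABBABBAAABBABBABB…ABBABBABBAAABBABBABBAAABBABBABBAAABBAAABBAAABBABBABBAAABBA  (len 170)
step 8: BBABBAAABBABBABBAAABBAAABBAAABBABBABBAAABBABBABBAAABBABBAB…ABBABBABBAAABBABBABBAAABBABBABBAAABBAAABBAAABBABBABBAAABBA  (len 342)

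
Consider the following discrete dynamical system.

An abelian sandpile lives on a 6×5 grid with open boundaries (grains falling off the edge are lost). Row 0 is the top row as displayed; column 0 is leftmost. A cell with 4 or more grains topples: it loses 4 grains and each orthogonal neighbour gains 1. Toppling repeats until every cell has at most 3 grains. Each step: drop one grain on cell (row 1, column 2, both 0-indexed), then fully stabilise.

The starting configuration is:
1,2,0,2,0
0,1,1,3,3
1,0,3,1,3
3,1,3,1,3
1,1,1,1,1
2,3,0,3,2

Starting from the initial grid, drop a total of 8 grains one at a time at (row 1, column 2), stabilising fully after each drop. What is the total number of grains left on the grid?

t=0: 1,2,0,2,0
0,1,1,3,3
1,0,3,1,3
3,1,3,1,3
1,1,1,1,1
2,3,0,3,2
t=1: 1,2,0,2,0
0,1,2,3,3
1,0,3,1,3
3,1,3,1,3
1,1,1,1,1
2,3,0,3,2
t=2: 1,2,0,2,0
0,1,3,3,3
1,0,3,1,3
3,1,3,1,3
1,1,1,1,1
2,3,0,3,2
t=3: 1,2,1,3,1
0,2,2,2,1
1,1,2,1,2
3,2,1,0,1
1,1,2,2,2
2,3,0,3,2
t=4: 1,2,1,3,1
0,2,3,2,1
1,1,2,1,2
3,2,1,0,1
1,1,2,2,2
2,3,0,3,2
t=5: 1,2,2,3,1
0,3,0,3,1
1,1,3,1,2
3,2,1,0,1
1,1,2,2,2
2,3,0,3,2
t=6: 1,2,2,3,1
0,3,1,3,1
1,1,3,1,2
3,2,1,0,1
1,1,2,2,2
2,3,0,3,2
t=7: 1,2,2,3,1
0,3,2,3,1
1,1,3,1,2
3,2,1,0,1
1,1,2,2,2
2,3,0,3,2
t=8: 1,2,2,3,1
0,3,3,3,1
1,1,3,1,2
3,2,1,0,1
1,1,2,2,2
2,3,0,3,2

52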